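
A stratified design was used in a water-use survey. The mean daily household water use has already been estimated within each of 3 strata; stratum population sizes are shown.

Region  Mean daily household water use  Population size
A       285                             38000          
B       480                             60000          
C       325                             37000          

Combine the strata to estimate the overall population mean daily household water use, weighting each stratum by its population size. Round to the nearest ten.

380

Σ Nₕ·x̄ₕ = 285×38000 + 480×60000 + 325×37000
  = 10830000 + 28800000 + 12025000 = 51655000
Σ Nₕ = 38000 + 60000 + 37000 = 135000
Overall mean = 51655000 / 135000 = 382.62963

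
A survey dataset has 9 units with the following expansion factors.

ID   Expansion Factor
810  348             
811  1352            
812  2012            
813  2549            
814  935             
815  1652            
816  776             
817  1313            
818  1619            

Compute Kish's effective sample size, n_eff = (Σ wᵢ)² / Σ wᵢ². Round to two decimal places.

Σ wᵢ = 348 + 1352 + 2012 + 2549 + 935 + 1652 + 776 + 1313 + 1619 = 12556
Σ wᵢ² = 121104 + 1827904 + 4048144 + 6497401 + 874225 + 2729104 + 602176 + 1723969 + 2621161 = 21045188
n_eff = 12556² / 21045188 = 157653136 / 21045188 = 7.4911726

7.49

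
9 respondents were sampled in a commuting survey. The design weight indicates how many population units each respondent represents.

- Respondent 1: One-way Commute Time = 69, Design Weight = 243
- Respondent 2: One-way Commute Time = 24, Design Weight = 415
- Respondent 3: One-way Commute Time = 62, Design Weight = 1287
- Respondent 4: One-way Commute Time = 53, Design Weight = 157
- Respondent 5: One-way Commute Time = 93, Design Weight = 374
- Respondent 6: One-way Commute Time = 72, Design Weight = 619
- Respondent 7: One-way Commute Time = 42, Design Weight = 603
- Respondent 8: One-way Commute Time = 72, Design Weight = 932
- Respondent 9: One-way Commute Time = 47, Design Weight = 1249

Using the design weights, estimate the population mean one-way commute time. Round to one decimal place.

58.7

Weighted sum = 69×243 + 24×415 + 62×1287 + 53×157 + 93×374 + 72×619 + 42×603 + 72×932 + 47×1249
  = 345325
Sum of weights = 243 + 415 + 1287 + 157 + 374 + 619 + 603 + 932 + 1249 = 5879
Weighted mean = 345325 / 5879 = 58.738731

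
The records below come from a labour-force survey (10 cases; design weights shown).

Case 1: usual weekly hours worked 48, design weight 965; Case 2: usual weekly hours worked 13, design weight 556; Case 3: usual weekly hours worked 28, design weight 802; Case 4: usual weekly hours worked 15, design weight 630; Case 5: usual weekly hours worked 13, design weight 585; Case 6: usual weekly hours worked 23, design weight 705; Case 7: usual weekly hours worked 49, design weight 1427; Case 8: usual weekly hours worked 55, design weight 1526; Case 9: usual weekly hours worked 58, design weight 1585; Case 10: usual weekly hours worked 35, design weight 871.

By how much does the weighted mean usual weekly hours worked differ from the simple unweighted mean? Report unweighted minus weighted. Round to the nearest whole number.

-6

Unweighted sum = 48 + 13 + 28 + 15 + 13 + 23 + 49 + 55 + 58 + 35 = 337
Unweighted mean = 337 / 10 = 33.7
Weighted sum = 48×965 + 13×556 + 28×802 + 15×630 + 13×585 + 23×705 + 49×1427 + 55×1526 + 58×1585 + 35×871
  = 46320 + 7228 + 22456 + 9450 + 7605 + 16215 + 69923 + 83930 + 91930 + 30485 = 385542
Sum of weights = 965 + 556 + 802 + 630 + 585 + 705 + 1427 + 1526 + 1585 + 871 = 9652
Weighted mean = 385542 / 9652 = 39.94426
Difference (unweighted minus weighted) = -6.2442603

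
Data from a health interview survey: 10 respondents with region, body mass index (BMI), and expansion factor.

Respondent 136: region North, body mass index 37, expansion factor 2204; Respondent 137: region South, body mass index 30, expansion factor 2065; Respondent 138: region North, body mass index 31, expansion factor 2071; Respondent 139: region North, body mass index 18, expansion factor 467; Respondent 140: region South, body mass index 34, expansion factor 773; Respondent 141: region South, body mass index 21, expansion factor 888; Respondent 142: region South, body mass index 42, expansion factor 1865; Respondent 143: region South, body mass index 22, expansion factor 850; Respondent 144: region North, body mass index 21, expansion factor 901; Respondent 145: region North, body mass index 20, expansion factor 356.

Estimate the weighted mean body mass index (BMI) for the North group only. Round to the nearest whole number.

North rows: 136, 138, 139, 144, 145
Weighted sum = 37×2204 + 31×2071 + 18×467 + 21×901 + 20×356
  = 81548 + 64201 + 8406 + 18921 + 7120 = 180196
Sum of weights = 5999
Weighted mean = 180196 / 5999 = 30.037673

30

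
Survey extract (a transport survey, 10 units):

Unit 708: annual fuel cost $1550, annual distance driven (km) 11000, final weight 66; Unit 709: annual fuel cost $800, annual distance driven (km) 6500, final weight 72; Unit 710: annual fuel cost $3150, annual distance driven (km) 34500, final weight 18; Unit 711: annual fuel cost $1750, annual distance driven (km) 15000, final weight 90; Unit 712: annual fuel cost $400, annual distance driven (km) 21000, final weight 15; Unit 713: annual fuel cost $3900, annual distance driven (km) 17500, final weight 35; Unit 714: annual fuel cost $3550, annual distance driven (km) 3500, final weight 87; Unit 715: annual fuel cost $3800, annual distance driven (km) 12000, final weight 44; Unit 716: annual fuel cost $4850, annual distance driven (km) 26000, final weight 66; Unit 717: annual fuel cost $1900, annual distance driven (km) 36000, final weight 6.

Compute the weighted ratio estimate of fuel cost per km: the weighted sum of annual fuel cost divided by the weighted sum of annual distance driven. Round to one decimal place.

Σ wᵢ·y = 1550×66 + 800×72 + 3150×18 + 1750×90 + 400×15 + 3900×35 + 3550×87 + 3800×44 + 4850×66 + 1900×6
  = 102300 + 57600 + 56700 + 157500 + 6000 + 136500 + 308850 + 167200 + 320100 + 11400 = 1324150
Σ wᵢ·x = 11000×66 + 6500×72 + 34500×18 + 15000×90 + 21000×15 + 17500×35 + 3500×87 + 12000×44 + 26000×66 + 36000×6
  = 726000 + 468000 + 621000 + 1350000 + 315000 + 612500 + 304500 + 528000 + 1716000 + 216000 = 6857000
Ratio = 1324150 / 6857000 = 0.19310923

0.2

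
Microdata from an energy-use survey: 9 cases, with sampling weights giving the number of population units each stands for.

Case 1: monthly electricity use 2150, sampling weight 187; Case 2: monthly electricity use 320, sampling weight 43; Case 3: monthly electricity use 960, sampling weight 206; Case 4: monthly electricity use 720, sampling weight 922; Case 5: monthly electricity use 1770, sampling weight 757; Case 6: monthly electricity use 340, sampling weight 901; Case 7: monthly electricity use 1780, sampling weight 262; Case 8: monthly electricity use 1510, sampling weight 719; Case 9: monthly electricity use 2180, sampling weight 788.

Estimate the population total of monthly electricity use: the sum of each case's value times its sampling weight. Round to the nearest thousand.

Weighted total = 2150×187 + 320×43 + 960×206 + 720×922 + 1770×757 + 340×901 + 1780×262 + 1510×719 + 2180×788
  = 402050 + 13760 + 197760 + 663840 + 1339890 + 306340 + 466360 + 1085690 + 1717840 = 6193530

6194000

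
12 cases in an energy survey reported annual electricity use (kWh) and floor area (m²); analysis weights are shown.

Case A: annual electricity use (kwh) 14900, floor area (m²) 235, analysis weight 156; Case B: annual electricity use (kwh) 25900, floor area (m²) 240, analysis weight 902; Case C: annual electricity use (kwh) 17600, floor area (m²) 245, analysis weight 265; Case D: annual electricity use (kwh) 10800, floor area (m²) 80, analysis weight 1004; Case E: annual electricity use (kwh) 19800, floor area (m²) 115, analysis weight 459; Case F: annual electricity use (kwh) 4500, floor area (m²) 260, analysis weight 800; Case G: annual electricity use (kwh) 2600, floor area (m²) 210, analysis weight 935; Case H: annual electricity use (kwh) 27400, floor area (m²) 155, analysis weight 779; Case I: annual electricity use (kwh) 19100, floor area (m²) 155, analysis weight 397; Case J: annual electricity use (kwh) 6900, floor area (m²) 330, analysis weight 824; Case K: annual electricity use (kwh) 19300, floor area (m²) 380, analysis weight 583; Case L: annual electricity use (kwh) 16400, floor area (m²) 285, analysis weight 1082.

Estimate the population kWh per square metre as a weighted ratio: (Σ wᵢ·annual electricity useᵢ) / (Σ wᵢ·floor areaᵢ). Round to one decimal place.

65.2

Σ wᵢ·y = 14900×156 + 25900×902 + 17600×265 + 10800×1004 + 19800×459 + 4500×800 + 2600×935 + 27400×779 + 19100×397 + 6900×824 + 19300×583 + 16400×1082
  = 119922200
Σ wᵢ·x = 235×156 + 240×902 + 245×265 + 80×1004 + 115×459 + 260×800 + 210×935 + 155×779 + 155×397 + 330×824 + 380×583 + 285×1082
  = 1839630
Ratio = 119922200 / 1839630 = 65.188217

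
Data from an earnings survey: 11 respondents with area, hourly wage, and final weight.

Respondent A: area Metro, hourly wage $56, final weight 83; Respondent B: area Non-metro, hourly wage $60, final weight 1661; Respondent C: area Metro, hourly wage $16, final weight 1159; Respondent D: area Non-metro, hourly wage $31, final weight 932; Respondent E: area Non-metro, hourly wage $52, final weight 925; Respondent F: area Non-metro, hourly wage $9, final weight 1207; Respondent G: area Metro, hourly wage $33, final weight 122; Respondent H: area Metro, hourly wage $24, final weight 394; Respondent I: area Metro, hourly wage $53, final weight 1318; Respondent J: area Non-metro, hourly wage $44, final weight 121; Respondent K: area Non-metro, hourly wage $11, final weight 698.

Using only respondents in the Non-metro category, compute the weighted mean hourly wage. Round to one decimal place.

Non-metro rows: B, D, E, F, J, K
Weighted sum = 60×1661 + 31×932 + 52×925 + 9×1207 + 44×121 + 11×698
  = 99660 + 28892 + 48100 + 10863 + 5324 + 7678 = 200517
Sum of weights = 1661 + 932 + 925 + 1207 + 121 + 698 = 5544
Weighted mean = 200517 / 5544 = 36.16829

36.2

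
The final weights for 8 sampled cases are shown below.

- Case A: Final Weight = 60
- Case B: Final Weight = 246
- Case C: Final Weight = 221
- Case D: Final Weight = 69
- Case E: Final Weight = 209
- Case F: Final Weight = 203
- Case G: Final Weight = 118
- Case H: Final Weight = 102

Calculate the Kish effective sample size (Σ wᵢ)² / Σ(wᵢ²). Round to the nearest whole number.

Σ wᵢ = 60 + 246 + 221 + 69 + 209 + 203 + 118 + 102 = 1228
Σ wᵢ² = 3600 + 60516 + 48841 + 4761 + 43681 + 41209 + 13924 + 10404 = 226936
n_eff = 1228² / 226936 = 1507984 / 226936 = 6.6449748

7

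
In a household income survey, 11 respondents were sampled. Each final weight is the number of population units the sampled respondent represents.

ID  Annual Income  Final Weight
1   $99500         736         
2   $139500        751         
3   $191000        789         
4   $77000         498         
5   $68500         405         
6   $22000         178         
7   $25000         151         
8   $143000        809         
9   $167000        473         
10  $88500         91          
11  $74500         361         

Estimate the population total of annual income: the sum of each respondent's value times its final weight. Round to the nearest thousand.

632101000

Weighted total = 632101000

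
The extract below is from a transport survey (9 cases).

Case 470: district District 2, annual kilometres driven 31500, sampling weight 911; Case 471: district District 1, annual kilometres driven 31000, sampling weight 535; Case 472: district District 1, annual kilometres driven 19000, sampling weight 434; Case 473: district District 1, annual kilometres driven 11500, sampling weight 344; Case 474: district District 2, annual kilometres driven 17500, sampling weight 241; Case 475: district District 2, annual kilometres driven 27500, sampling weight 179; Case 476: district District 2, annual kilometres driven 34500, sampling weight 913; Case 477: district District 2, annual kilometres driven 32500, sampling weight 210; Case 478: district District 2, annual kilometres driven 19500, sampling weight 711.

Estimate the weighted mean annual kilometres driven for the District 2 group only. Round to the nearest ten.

28440

District 2 rows: 470, 474, 475, 476, 477, 478
Weighted sum = 31500×911 + 17500×241 + 27500×179 + 34500×913 + 32500×210 + 19500×711
  = 90024500
Sum of weights = 911 + 241 + 179 + 913 + 210 + 711 = 3165
Weighted mean = 90024500 / 3165 = 28443.76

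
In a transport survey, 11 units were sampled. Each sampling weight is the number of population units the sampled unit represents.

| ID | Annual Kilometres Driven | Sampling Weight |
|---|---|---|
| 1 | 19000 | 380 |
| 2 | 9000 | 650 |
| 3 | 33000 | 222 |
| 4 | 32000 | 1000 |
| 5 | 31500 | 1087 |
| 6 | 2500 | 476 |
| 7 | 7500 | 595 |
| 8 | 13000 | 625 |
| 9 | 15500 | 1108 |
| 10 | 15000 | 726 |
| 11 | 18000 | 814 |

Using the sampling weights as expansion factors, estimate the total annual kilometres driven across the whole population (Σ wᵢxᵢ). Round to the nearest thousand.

Weighted total = 19000×380 + 9000×650 + 33000×222 + 32000×1000 + 31500×1087 + 2500×476 + 7500×595 + 13000×625 + 15500×1108 + 15000×726 + 18000×814
  = 143130000

143130000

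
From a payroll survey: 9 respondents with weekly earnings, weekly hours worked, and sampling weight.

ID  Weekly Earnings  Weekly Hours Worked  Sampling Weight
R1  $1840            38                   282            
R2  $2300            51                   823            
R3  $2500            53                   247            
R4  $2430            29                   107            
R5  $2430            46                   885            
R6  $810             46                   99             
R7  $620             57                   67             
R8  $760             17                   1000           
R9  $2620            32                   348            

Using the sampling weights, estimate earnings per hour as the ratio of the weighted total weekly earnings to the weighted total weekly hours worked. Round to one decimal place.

Σ wᵢ·y = 1840×282 + 2300×823 + 2500×247 + 2430×107 + 2430×885 + 810×99 + 620×67 + 760×1000 + 2620×348
  = 518880 + 1892900 + 617500 + 260010 + 2150550 + 80190 + 41540 + 760000 + 911760 = 7233330
Σ wᵢ·x = 38×282 + 51×823 + 53×247 + 29×107 + 46×885 + 46×99 + 57×67 + 17×1000 + 32×348
  = 10716 + 41973 + 13091 + 3103 + 40710 + 4554 + 3819 + 17000 + 11136 = 146102
Ratio = 7233330 / 146102 = 49.508768

49.5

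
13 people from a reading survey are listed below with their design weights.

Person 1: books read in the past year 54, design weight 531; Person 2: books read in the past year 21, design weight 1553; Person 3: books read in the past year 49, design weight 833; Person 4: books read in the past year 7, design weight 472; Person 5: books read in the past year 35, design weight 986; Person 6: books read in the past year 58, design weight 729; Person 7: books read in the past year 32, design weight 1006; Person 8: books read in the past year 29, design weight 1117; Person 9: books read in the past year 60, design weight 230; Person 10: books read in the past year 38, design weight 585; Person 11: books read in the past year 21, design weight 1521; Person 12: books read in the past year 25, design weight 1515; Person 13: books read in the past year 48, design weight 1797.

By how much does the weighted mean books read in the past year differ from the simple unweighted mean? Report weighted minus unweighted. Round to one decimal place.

-2.6

Unweighted sum = 477
Unweighted mean = 477 / 13 = 36.692308
Weighted sum = 438887
Sum of weights = 12875
Weighted mean = 438887 / 12875 = 34.088311
Difference (weighted minus unweighted) = -2.603997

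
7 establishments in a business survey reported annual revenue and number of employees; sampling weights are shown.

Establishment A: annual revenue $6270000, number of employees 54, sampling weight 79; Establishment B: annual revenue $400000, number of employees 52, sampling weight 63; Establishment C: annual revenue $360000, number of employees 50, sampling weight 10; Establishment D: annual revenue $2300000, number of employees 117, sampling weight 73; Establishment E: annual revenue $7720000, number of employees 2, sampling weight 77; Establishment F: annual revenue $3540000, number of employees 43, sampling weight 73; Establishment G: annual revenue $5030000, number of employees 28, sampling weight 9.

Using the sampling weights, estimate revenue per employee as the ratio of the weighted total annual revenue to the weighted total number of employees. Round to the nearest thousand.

Σ wᵢ·y = 6270000×79 + 400000×63 + 360000×10 + 2300000×73 + 7720000×77 + 3540000×73 + 5030000×9
  = 1590160000
Σ wᵢ·x = 54×79 + 52×63 + 50×10 + 117×73 + 2×77 + 43×73 + 28×9
  = 20128
Ratio = 1590160000 / 20128 = 79002.385

79000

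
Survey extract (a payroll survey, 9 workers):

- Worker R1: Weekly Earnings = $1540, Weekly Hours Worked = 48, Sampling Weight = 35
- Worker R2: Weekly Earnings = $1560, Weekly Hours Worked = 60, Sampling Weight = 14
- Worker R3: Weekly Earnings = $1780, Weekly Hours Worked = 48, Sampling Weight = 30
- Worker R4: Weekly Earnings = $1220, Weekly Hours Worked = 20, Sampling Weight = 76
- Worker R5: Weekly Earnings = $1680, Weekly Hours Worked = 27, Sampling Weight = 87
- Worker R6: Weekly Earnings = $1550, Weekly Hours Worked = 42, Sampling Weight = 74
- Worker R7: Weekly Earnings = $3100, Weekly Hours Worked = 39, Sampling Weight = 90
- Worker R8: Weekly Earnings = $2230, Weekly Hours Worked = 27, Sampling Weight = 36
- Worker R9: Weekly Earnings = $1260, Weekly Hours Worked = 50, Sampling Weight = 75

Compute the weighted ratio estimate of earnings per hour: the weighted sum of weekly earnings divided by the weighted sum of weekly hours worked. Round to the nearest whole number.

Σ wᵢ·y = 1540×35 + 1560×14 + 1780×30 + 1220×76 + 1680×87 + 1550×74 + 3100×90 + 2230×36 + 1260×75
  = 53900 + 21840 + 53400 + 92720 + 146160 + 114700 + 279000 + 80280 + 94500 = 936500
Σ wᵢ·x = 48×35 + 60×14 + 48×30 + 20×76 + 27×87 + 42×74 + 39×90 + 27×36 + 50×75
  = 1680 + 840 + 1440 + 1520 + 2349 + 3108 + 3510 + 972 + 3750 = 19169
Ratio = 936500 / 19169 = 48.854922

49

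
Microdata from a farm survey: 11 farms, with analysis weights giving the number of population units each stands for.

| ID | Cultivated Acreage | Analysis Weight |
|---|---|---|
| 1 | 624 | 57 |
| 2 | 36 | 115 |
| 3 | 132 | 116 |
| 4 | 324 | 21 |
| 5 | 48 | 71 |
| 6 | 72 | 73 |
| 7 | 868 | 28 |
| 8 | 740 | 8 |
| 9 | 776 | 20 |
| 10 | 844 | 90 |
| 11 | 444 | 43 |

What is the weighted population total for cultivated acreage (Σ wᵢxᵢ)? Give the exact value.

Weighted total = 624×57 + 36×115 + 132×116 + 324×21 + 48×71 + 72×73 + 868×28 + 740×8 + 776×20 + 844×90 + 444×43
  = 35568 + 4140 + 15312 + 6804 + 3408 + 5256 + 24304 + 5920 + 15520 + 75960 + 19092 = 211284

211284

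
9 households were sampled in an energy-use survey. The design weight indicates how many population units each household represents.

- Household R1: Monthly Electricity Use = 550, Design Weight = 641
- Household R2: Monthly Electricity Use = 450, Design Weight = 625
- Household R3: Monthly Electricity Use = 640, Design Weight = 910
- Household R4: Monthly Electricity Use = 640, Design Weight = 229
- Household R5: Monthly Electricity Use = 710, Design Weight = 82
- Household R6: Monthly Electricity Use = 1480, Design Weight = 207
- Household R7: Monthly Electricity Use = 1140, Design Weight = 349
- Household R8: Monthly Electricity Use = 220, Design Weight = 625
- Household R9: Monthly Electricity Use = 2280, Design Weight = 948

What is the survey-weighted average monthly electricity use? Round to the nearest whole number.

958

Weighted sum = 550×641 + 450×625 + 640×910 + 640×229 + 710×82 + 1480×207 + 1140×349 + 220×625 + 2280×948
  = 4424140
Sum of weights = 4616
Weighted mean = 4424140 / 4616 = 958.43588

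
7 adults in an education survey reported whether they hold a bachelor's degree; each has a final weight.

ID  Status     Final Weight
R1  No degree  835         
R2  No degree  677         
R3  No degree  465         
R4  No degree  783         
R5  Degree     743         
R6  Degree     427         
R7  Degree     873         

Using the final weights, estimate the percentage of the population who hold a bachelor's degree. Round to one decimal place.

Sum of weights for 'Degree' = 743 + 427 + 873 = 2043
Total weight = 835 + 677 + 465 + 783 + 743 + 427 + 873 = 4803
Weighted proportion = 2043 / 4803 = 0.42535915 → 42.535915%

42.5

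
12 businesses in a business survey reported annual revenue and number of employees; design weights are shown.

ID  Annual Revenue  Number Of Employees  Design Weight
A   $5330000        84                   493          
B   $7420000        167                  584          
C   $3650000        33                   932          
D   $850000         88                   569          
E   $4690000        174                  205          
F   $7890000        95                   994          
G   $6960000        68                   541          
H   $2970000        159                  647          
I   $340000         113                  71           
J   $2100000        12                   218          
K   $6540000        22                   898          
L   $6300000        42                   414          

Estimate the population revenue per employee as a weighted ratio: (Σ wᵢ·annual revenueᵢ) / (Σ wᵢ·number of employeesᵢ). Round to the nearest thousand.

Σ wᵢ·y = 5330000×493 + 7420000×584 + 3650000×932 + 850000×569 + 4690000×205 + 7890000×994 + 6960000×541 + 2970000×647 + 340000×71 + 2100000×218 + 6540000×898 + 6300000×414
  = 34300540000
Σ wᵢ·x = 84×493 + 167×584 + 33×932 + 88×569 + 174×205 + 95×994 + 68×541 + 159×647 + 113×71 + 12×218 + 22×898 + 42×414
  = 41412 + 97528 + 30756 + 50072 + 35670 + 94430 + 36788 + 102873 + 8023 + 2616 + 19756 + 17388 = 537312
Ratio = 34300540000 / 537312 = 63837.286

64000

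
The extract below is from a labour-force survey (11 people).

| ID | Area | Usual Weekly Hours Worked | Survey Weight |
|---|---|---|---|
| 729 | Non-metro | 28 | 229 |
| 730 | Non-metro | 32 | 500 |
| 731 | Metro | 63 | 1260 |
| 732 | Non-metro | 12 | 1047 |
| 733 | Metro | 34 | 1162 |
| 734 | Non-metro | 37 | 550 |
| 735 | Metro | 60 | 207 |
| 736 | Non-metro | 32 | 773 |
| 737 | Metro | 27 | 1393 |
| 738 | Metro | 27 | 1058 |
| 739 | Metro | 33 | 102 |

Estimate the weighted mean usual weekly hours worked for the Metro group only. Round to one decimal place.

38.8

Metro rows: 731, 733, 735, 737, 738, 739
Weighted sum = 200851
Sum of weights = 1260 + 1162 + 207 + 1393 + 1058 + 102 = 5182
Weighted mean = 200851 / 5182 = 38.759359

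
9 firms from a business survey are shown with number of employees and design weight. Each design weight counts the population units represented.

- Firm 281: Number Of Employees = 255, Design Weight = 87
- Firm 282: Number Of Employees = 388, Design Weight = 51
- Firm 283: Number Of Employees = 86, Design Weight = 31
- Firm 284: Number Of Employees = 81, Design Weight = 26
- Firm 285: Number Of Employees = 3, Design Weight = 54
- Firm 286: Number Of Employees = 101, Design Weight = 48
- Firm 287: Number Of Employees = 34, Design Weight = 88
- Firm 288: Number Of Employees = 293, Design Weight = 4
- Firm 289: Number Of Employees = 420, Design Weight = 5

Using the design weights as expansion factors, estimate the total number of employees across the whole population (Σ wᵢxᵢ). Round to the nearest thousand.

58000

Weighted total = 255×87 + 388×51 + 86×31 + 81×26 + 3×54 + 101×48 + 34×88 + 293×4 + 420×5
  = 58019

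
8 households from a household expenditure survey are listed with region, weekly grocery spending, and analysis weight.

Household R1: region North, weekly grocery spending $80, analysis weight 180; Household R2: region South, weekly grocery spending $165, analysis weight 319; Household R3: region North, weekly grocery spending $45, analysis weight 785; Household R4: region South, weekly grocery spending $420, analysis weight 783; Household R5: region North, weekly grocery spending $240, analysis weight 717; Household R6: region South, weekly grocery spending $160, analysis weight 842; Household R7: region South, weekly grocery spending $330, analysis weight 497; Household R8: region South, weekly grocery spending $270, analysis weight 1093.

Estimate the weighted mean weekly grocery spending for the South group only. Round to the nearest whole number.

276

South rows: R2, R4, R6, R7, R8
Weighted sum = 165×319 + 420×783 + 160×842 + 330×497 + 270×1093
  = 52635 + 328860 + 134720 + 164010 + 295110 = 975335
Sum of weights = 319 + 783 + 842 + 497 + 1093 = 3534
Weighted mean = 975335 / 3534 = 275.98613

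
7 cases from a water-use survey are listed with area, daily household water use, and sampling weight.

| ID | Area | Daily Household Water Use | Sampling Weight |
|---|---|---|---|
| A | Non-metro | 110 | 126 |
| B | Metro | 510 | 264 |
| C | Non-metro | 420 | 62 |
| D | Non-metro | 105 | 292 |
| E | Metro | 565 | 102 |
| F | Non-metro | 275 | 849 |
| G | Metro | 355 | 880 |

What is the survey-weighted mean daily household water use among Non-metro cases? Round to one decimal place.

Non-metro rows: A, C, D, F
Weighted sum = 304035
Sum of weights = 1329
Weighted mean = 304035 / 1329 = 228.76975

228.8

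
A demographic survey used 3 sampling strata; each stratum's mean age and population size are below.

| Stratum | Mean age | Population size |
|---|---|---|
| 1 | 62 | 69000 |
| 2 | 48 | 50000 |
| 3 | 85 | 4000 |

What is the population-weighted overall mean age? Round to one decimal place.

57.1

Σ Nₕ·x̄ₕ = 62×69000 + 48×50000 + 85×4000
  = 4278000 + 2400000 + 340000 = 7018000
Σ Nₕ = 123000
Overall mean = 7018000 / 123000 = 57.056911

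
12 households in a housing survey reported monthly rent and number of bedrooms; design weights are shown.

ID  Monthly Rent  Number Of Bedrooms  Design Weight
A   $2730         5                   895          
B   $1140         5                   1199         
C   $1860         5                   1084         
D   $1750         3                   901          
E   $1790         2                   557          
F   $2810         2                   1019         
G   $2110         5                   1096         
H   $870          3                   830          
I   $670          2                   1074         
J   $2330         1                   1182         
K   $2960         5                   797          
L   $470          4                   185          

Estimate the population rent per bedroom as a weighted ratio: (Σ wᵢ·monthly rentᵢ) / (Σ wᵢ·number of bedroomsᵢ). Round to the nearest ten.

540

Σ wᵢ·y = 20217990
Σ wᵢ·x = 37770
Ratio = 20217990 / 37770 = 535.2923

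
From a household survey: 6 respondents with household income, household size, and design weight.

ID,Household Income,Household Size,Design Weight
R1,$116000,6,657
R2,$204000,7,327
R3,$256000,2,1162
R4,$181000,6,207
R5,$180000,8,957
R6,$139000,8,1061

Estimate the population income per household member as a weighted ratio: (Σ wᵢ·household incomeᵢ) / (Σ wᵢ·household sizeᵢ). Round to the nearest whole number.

Σ wᵢ·y = 116000×657 + 204000×327 + 256000×1162 + 181000×207 + 180000×957 + 139000×1061
  = 797598000
Σ wᵢ·x = 6×657 + 7×327 + 2×1162 + 6×207 + 8×957 + 8×1061
  = 25941
Ratio = 797598000 / 25941 = 30746.617

30747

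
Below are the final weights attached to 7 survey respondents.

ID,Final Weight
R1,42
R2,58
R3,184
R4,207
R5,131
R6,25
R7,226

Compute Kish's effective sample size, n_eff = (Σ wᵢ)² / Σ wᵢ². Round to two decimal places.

Σ wᵢ = 42 + 58 + 184 + 207 + 131 + 25 + 226 = 873
Σ wᵢ² = 1764 + 3364 + 33856 + 42849 + 17161 + 625 + 51076 = 150695
n_eff = 873² / 150695 = 762129 / 150695 = 5.0574273

5.06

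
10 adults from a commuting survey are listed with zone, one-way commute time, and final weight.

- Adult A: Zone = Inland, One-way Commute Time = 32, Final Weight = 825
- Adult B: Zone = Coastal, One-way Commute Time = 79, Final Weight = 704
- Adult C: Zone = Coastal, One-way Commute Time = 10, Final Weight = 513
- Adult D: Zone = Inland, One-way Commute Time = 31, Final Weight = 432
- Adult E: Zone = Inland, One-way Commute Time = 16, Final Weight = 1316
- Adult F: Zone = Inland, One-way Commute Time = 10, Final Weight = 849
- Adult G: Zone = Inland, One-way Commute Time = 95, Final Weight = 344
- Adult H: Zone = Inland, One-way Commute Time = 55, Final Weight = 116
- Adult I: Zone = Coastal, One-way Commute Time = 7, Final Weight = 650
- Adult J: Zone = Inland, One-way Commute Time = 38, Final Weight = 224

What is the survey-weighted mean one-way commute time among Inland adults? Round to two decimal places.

28.47

Inland rows: A, D, E, F, G, H, J
Weighted sum = 32×825 + 31×432 + 16×1316 + 10×849 + 95×344 + 55×116 + 38×224
  = 26400 + 13392 + 21056 + 8490 + 32680 + 6380 + 8512 = 116910
Sum of weights = 4106
Weighted mean = 116910 / 4106 = 28.472966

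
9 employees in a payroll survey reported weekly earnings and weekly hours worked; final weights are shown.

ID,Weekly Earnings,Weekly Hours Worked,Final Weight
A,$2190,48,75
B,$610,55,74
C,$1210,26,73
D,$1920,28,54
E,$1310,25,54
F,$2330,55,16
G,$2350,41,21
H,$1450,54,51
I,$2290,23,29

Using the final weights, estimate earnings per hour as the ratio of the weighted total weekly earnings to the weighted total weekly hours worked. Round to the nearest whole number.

Σ wᵢ·y = 2190×75 + 610×74 + 1210×73 + 1920×54 + 1310×54 + 2330×16 + 2350×21 + 1450×51 + 2290×29
  = 164250 + 45140 + 88330 + 103680 + 70740 + 37280 + 49350 + 73950 + 66410 = 699130
Σ wᵢ·x = 48×75 + 55×74 + 26×73 + 28×54 + 25×54 + 55×16 + 41×21 + 54×51 + 23×29
  = 3600 + 4070 + 1898 + 1512 + 1350 + 880 + 861 + 2754 + 667 = 17592
Ratio = 699130 / 17592 = 39.74136

40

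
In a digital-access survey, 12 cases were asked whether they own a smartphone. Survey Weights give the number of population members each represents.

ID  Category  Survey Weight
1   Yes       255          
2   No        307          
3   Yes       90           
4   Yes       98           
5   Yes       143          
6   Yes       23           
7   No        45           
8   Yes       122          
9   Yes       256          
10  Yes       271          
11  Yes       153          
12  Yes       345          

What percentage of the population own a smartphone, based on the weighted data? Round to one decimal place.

83.3

Sum of weights for 'Yes' = 255 + 90 + 98 + 143 + 23 + 122 + 256 + 271 + 153 + 345 = 1756
Total weight = 255 + 307 + 90 + 98 + 143 + 23 + 45 + 122 + 256 + 271 + 153 + 345 = 2108
Weighted proportion = 1756 / 2108 = 0.83301708 → 83.301708%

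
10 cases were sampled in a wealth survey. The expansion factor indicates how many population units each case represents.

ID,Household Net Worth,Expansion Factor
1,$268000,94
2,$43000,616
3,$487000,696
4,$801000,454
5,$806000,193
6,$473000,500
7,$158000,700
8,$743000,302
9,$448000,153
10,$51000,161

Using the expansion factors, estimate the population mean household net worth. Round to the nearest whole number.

402710

Weighted sum = 268000×94 + 43000×616 + 487000×696 + 801000×454 + 806000×193 + 473000×500 + 158000×700 + 743000×302 + 448000×153 + 51000×161
  = 1558085000
Sum of weights = 94 + 616 + 696 + 454 + 193 + 500 + 700 + 302 + 153 + 161 = 3869
Weighted mean = 1558085000 / 3869 = 402710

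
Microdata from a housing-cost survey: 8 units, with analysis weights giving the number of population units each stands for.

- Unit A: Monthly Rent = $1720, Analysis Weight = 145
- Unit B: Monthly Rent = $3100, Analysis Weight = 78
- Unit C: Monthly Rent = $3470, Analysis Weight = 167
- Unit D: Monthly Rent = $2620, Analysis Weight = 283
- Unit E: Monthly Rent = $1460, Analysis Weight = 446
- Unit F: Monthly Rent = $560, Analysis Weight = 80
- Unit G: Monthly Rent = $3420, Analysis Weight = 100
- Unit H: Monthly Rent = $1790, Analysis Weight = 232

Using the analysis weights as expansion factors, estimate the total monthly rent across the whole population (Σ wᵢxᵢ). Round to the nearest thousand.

3265000

Weighted total = 1720×145 + 3100×78 + 3470×167 + 2620×283 + 1460×446 + 560×80 + 3420×100 + 1790×232
  = 249400 + 241800 + 579490 + 741460 + 651160 + 44800 + 342000 + 415280 = 3265390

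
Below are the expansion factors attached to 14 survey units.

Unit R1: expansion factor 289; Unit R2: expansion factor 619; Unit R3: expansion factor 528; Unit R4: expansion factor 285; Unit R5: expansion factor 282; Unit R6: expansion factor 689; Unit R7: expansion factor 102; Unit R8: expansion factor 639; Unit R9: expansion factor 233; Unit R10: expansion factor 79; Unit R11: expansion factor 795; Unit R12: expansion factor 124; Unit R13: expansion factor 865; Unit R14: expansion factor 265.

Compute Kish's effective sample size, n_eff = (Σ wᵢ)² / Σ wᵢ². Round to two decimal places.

10.09

Σ wᵢ = 5794
Σ wᵢ² = 3326042
n_eff = 5794² / 3326042 = 33570436 / 3326042 = 10.093209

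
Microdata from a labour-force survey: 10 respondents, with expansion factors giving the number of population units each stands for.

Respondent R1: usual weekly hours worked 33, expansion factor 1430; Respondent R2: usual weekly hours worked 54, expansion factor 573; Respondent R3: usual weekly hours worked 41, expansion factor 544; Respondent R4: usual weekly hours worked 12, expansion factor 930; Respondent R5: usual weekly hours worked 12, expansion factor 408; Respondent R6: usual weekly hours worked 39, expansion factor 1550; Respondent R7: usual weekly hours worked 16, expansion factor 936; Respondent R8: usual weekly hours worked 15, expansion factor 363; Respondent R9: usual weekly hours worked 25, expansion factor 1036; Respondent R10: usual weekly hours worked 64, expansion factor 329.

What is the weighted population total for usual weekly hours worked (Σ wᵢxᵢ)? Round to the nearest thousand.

244000

Weighted total = 33×1430 + 54×573 + 41×544 + 12×930 + 12×408 + 39×1550 + 16×936 + 15×363 + 25×1036 + 64×329
  = 47190 + 30942 + 22304 + 11160 + 4896 + 60450 + 14976 + 5445 + 25900 + 21056 = 244319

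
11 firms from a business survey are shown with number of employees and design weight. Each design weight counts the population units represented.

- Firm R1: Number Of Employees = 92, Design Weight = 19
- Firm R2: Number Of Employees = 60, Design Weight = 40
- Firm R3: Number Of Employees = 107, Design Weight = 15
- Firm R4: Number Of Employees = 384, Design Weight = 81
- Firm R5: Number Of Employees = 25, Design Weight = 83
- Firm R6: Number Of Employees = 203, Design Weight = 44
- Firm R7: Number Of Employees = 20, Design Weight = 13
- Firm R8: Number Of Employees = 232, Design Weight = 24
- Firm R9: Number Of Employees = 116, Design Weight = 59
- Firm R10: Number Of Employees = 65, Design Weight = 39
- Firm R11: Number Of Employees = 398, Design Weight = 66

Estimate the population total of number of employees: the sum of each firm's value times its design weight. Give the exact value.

89339

Weighted total = 89339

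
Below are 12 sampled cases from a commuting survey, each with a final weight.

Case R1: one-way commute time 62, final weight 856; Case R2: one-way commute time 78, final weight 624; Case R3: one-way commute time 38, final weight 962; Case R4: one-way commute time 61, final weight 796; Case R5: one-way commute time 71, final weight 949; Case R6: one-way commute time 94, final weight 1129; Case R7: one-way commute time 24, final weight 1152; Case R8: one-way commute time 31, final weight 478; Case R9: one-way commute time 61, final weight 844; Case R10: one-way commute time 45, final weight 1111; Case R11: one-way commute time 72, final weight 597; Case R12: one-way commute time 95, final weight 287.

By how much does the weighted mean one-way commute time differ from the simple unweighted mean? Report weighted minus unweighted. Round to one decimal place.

-2.3

Unweighted sum = 62 + 78 + 38 + 61 + 71 + 94 + 24 + 31 + 61 + 45 + 72 + 95 = 732
Unweighted mean = 732 / 12 = 61
Weighted sum = 574555
Sum of weights = 9785
Weighted mean = 574555 / 9785 = 58.717936
Difference (weighted minus unweighted) = -2.2820644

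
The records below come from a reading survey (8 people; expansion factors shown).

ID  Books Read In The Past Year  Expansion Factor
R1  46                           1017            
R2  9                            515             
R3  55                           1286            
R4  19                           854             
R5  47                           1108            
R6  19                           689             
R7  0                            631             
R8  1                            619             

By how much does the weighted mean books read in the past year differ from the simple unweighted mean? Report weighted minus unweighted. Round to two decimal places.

5.89

Unweighted sum = 46 + 9 + 55 + 19 + 47 + 19 + 0 + 1 = 196
Unweighted mean = 196 / 8 = 24.5
Weighted sum = 46×1017 + 9×515 + 55×1286 + 19×854 + 47×1108 + 19×689 + 0×631 + 1×619
  = 46782 + 4635 + 70730 + 16226 + 52076 + 13091 + 0 + 619 = 204159
Sum of weights = 1017 + 515 + 1286 + 854 + 1108 + 689 + 631 + 619 = 6719
Weighted mean = 204159 / 6719 = 30.385325
Difference (weighted minus unweighted) = 5.8853252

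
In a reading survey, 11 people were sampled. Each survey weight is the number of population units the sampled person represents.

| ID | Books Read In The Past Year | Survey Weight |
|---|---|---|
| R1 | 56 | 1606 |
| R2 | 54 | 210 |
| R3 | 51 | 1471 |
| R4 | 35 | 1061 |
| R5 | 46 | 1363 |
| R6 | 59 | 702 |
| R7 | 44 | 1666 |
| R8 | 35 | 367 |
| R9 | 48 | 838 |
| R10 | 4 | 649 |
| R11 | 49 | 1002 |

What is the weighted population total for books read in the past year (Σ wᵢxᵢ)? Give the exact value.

495615

Weighted total = 56×1606 + 54×210 + 51×1471 + 35×1061 + 46×1363 + 59×702 + 44×1666 + 35×367 + 48×838 + 4×649 + 49×1002
  = 495615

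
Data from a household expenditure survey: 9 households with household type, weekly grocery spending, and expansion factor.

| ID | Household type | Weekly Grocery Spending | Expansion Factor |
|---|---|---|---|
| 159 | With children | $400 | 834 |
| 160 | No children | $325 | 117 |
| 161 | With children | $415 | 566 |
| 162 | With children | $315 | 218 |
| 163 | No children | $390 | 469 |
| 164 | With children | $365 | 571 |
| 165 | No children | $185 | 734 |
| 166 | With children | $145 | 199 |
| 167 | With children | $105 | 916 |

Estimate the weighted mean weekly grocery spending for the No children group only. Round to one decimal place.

No children rows: 160, 163, 165
Weighted sum = 356725
Sum of weights = 1320
Weighted mean = 356725 / 1320 = 270.24621

270.2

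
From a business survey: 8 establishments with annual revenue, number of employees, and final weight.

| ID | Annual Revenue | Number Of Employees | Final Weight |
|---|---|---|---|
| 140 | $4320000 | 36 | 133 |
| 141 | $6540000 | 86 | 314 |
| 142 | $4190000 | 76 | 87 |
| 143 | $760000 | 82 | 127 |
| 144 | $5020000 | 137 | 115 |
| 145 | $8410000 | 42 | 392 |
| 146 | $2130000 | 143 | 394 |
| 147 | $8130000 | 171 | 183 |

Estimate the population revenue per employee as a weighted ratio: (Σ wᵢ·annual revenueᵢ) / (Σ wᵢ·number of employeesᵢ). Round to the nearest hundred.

55100

Σ wᵢ·y = 4320000×133 + 6540000×314 + 4190000×87 + 760000×127 + 5020000×115 + 8410000×392 + 2130000×394 + 8130000×183
  = 9290200000
Σ wᵢ·x = 168672
Ratio = 9290200000 / 168672 = 55078.496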